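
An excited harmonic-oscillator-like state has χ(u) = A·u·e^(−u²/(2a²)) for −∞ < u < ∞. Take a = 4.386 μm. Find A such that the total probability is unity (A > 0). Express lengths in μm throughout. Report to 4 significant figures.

A ≈ 0.1156 μm^(-3/2)

Normalization requires ∫|χ|² du = 1, integrated from −∞ to ∞.
Using the Gaussian integral ∫_{−∞}^{∞} e^(−αu²) du = √(π/α), the integral (without the A² prefactor) comes out to √(π)·a^3/2.
So A² = (√(π)·a^3/2)^(−1).
With a = 4.386: A² = 0.013374 and A = 0.11564.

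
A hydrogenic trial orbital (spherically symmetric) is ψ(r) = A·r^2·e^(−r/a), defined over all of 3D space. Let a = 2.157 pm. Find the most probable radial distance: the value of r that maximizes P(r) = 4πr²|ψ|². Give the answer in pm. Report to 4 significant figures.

r ≈ 6.471 pm

Set d/dr [P(r) = 4πr²|ψ|²] = 0 and solve for r > 0.
Solving yields r = 3·a.
With a = 2.157, the most probable radial distance is 6.4710 pm.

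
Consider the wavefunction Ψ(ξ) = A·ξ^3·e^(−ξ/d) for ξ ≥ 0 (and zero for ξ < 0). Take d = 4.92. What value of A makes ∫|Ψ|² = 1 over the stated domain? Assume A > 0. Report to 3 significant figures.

A ≈ 0.00160

Normalization requires ∫|Ψ|² dξ = 1, integrated from 0 to ∞.
Carrying out the integral gives A² · 45·d^7/8.
So A² = (45·d^7/8)^(−1).
Plugging in d = 4.92 yields A = 0.001596.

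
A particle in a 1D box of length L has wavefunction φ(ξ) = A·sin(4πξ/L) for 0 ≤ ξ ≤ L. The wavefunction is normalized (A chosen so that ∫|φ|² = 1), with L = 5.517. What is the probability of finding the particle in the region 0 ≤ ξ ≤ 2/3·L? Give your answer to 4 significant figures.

The probability is P = ∫ |φ|² dξ over [0, 2/3·L].
With A² fixed by ∫|φ|² = 1, i.e. A² = (L/2)^(−1), substitute and integrate.
Substituting u = ξ/L, A² and the length scale cancel in the ratio: P = ∫_{0}^{2/3} sin(4·π·u)^2 du / ∫_{0}^{1} sin(4·π·u)^2 du.
With ∫ sin(4·π·u)^2 du = u/2 - sin(4·π·u)·cos(4·π·u)/(8·π) + C, the region integral is √(3)/(32·π) + 1/3 and the full one is 1/2.
Taking the ratio, P = √(3)/(16·π) + 2/3.

P ≈ 0.7011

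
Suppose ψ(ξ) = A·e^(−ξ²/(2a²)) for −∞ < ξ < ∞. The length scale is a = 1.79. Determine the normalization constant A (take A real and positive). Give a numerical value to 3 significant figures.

A ≈ 0.561

We need A² ∫|f|² dξ = 1, taking the integral from −∞ to ∞.
Carrying out the integral gives A² · √(π)·a.
So A² = (√(π)·a)^(−1).
With a = 1.79: A² = 0.3152 and A = 0.5614.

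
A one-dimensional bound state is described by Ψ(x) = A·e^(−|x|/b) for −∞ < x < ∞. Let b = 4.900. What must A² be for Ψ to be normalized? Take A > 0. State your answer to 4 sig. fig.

A^2 ≈ 0.2041

Require ∫ |Ψ|² dx = 1 over the whole domain.
Carrying out the integral gives A² · b.
So A² = (b)^(−1).
Plugging in b = 4.900 yields A = 0.45175.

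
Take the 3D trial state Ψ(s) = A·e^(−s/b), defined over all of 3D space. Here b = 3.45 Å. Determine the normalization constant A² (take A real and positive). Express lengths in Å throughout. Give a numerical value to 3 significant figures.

A^2 ≈ 0.00775 Å^(-3)

Normalization requires ∫|Ψ|² 4πs² ds = 1, integrated from 0 to ∞.
The angular integral contributes 4π, leaving ∫₀^∞ s²|Ψ|² ds.
Carrying out the integral gives A² · π·b^3.
Substituting b = 3.45 gives A² = 0.007752, so A = 0.08804.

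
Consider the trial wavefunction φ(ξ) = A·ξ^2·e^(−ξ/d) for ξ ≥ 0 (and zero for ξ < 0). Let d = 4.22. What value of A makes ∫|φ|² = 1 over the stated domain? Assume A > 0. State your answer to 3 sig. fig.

We need A² ∫|f|² dξ = 1, taking the integral from 0 to ∞.
Using ∫₀^∞ ξⁿ e^(−αξ) dξ = n!/αⁿ⁺¹, with φ = A·ξ^2·e^(−ξ/d), the integral evaluates to A²·[3·d^5/4].
Setting this equal to 1 gives A² = 1/(3·d^5/4).
Substituting d = 4.22 gives A² = 0.0009963, so A = 0.03156.

A ≈ 0.0316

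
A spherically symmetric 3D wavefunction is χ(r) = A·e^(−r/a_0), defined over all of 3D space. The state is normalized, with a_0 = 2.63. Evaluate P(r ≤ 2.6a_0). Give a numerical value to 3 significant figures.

P ≈ 0.891

P = ∫ |χ|² 4πr² dr over r ≤ 2.6a_0.
Normalization gives A² = 1/(π·a_0^3).
Let u = r/a_0; then A², 4π and the length scale all cancel, so P = ∫_{0}^{2.6} u^2·e^(-2·u) du ÷ ∫_{0}^{∞} u^2·e^(-2·u) du.
An antiderivative of u^2·e^(-2·u) is -(2·u^2 + 2·u + 1)·e^(-2·u)/4; evaluating from 0 to 2.6 gives 1/4 - 493·e^(-26/5)/100, while the full integral is 1/4.
Taking the ratio yields P = 0.8912.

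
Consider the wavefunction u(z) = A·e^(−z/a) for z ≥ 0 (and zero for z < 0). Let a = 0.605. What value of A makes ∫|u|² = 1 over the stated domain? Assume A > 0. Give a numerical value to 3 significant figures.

Require ∫ |u|² dz = 1 over the whole domain.
∫|u|² dz = A²·(a/2).
Setting this equal to 1 gives A² = 1/(a/2).
Substituting a = 0.605 gives A² = 3.306, so A = 1.818.

A ≈ 1.82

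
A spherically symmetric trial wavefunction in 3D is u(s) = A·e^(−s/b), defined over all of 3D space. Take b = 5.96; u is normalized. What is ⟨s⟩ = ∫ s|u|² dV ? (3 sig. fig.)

⟨s⟩ = ∫ s |u|² 4πs² ds over the full domain.
Using ∫₀^∞ sⁿ e^(−αs) ds = n!/αⁿ⁺¹, evaluating both integrals, ⟨s⟩ = 3·b/2.
With b = 5.96, ⟨s⟩ = 8.940.

⟨s⟩ ≈ 8.94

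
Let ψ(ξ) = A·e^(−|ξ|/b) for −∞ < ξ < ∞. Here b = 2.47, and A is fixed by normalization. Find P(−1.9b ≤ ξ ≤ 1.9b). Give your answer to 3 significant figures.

P ≈ 0.978

|ψ|² is the probability density, so P = ∫_{−1.9b}^{1.9b} |ψ|² dξ.
The normalization integral ∫|ψ|²dξ over the whole domain equals b·A², and A² cancels in the ratio.
By symmetry take twice the ξ ≥ 0 contribution in numerator and denominator; the 2's cancel. Substituting u = ξ/b, A² and the length scale cancel in the ratio: P = ∫_{0}^{1.9} e^(-2·u) du / ∫_{0}^{∞} e^(-2·u) du.
An antiderivative of e^(-2·u) is -e^(-2·u)/2; evaluating from 0 to 1.9 gives 1/2 - e^(-19/5)/2, while the full integral is 1/2.
This works out to P = 0.9776.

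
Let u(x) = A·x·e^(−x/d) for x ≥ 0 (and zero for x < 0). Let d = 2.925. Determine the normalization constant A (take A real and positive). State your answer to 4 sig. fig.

A ≈ 0.3998

Normalization requires ∫|u|² dx = 1, integrated from 0 to ∞.
Using ∫₀^∞ xⁿ e^(−αx) dx = n!/αⁿ⁺¹, carrying out the integral gives A² · d^3/4.
Plugging in d = 2.925 yields A = 0.39980.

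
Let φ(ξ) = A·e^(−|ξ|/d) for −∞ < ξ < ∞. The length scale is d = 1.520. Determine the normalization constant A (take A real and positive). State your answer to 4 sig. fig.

A ≈ 0.8111

We need A² ∫|f|² dξ = 1, taking the integral from −∞ to ∞.
With ∫₀^∞ ξ^0 e^(−αξ) dξ = 0!/α^1, carrying out the integral gives A² · d.
So A² = (d)^(−1).
With d = 1.520: A² = 0.65789 and A = 0.81111.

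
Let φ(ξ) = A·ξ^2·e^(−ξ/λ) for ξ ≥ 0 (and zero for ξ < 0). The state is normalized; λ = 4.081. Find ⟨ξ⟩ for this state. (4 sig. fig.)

⟨ξ⟩ = ∫ ξ |φ|² dξ over the full domain.
Using ∫₀^∞ ξⁿ e^(−αξ) dξ = n!/αⁿ⁺¹, evaluating both integrals, ⟨ξ⟩ = 5·λ/2.
With λ = 4.081, ⟨ξ⟩ = 10.203.

⟨ξ⟩ ≈ 10.20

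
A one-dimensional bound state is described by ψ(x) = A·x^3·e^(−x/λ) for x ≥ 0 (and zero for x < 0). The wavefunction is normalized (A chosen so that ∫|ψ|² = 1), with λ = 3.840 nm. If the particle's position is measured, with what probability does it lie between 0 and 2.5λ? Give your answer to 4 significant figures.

P = ∫_{0}^{2.5λ} |ψ(x)|² dx.
The normalization integral ∫|ψ|²dx over the whole domain equals 45·λ^7/8·A², and A² cancels in the ratio.
Let u = x/λ; then A² and the length scale cancel, so P = ∫_{0}^{2.5} u^6·e^(-2·u) du ÷ ∫_{0}^{∞} u^6·e^(-2·u) du.
An antiderivative of u^6·e^(-2·u) is -(4·u^6 + 12·u^5 + 30·u^4 + 60·u^3 + 90·u^2 + 90·u + 45)·e^(-2·u)/8; evaluating from 0 to 2.5 gives ≈ 1.33772, while the full integral is 45/8.
The result is P = 0.23782.

P ≈ 0.2378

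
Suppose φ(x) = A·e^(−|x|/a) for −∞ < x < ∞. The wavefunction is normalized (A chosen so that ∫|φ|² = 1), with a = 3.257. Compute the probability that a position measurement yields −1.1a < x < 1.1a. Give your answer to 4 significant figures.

|φ|² is the probability density, so P = ∫_{−1.1a}^{1.1a} |φ|² dx.
Since A² = 1/(a), this is the region integral divided by the full normalization integral.
By symmetry take twice the x ≥ 0 contribution in numerator and denominator; the 2's cancel. Substituting u = x/a, A² and the length scale cancel in the ratio: P = ∫_{0}^{1.1} e^(-2·u) du / ∫_{0}^{∞} e^(-2·u) du.
Using ∫ e^(-2·u) du = -e^(-2·u)/2, the numerator is 1/2 - e^(-11/5)/2 and the denominator is 1/2.
This works out to P = 0.88920.

P ≈ 0.8892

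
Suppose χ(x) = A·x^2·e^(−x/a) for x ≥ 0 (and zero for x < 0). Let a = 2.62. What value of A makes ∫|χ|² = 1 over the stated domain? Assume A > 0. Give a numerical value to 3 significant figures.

Require ∫ |χ|² dx = 1 over the whole domain.
With ∫₀^∞ x^4 e^(−αx) dx = 4!/α^5, ∫|χ|² dx = A²·(3·a^5/4).
Substituting a = 2.62 gives A² = 0.01080, so A = 0.1039.

A ≈ 0.104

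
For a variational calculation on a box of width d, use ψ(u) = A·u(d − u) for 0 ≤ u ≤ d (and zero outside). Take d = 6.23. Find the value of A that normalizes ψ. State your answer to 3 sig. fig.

A ≈ 0.0565

Normalization requires ∫|ψ|² du = 1, integrated from 0 to d.
Expanding the polynomial and integrating term by term, with ψ = A·u(d − u), the integral evaluates to A²·[d^5/30].
Setting this equal to 1 gives A² = 1/(d^5/30).
With d = 6.23: A² = 0.003197 and A = 0.05654.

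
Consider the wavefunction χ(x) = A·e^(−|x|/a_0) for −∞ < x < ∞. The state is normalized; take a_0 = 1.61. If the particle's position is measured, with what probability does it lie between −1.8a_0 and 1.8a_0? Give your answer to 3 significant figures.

|χ|² is the probability density, so P = ∫_{−1.8a_0}^{1.8a_0} |χ|² dx.
With A² fixed by ∫|χ|² = 1, i.e. A² = (a_0)^(−1), substitute and integrate.
Both integrals are even about x = 0, so only the x ≥ 0 halves are needed (the factors of 2 cancel). Substituting u = x/a_0, A² and the length scale cancel in the ratio: P = ∫_{0}^{1.8} e^(-2·u) du / ∫_{0}^{∞} e^(-2·u) du.
With ∫ e^(-2·u) du = -e^(-2·u)/2 + C, the region integral is 1/2 - e^(-18/5)/2 and the full one is 1/2.
Evaluating gives P = 0.9727.

P ≈ 0.973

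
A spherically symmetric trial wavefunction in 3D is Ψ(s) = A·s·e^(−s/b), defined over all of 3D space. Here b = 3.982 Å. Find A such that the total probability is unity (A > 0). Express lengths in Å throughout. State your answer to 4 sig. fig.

A ≈ 0.01029 Å^(-5/2)

Normalization requires ∫|Ψ|² 4πs² ds = 1, integrated from 0 to ∞.
(Spherical symmetry: dV = 4πs² ds.)
With Ψ = A·s·e^(−s/b), the integral evaluates to A²·[3·π·b^5].
Hence A² = 1/[3·π·b^5].
Substituting b = 3.982 gives A² = 0.00010598, so A = 0.010295.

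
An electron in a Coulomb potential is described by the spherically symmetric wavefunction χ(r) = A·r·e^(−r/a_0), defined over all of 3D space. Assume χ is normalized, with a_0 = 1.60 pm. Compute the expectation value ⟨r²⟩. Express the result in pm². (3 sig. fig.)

By definition ⟨r²⟩ = ∫ r^2 |χ(r)|² 4πr² dr.
With ∫₀^∞ r^6 e^(−αr) dr = 6!/α^7, since the A² factors cancel between numerator and denominator, ⟨r²⟩ = 15·a_0^2/2.
With a_0 = 1.60, ⟨r^2⟩ = 19.20.

⟨r^2⟩ ≈ 19.2 pm^2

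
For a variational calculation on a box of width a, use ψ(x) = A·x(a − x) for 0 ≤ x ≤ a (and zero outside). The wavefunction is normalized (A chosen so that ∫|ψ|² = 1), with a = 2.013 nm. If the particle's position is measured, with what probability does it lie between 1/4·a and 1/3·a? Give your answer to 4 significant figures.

P ≈ 0.1064

|ψ|² is the probability density, so P = ∫_{1/4·a}^{1/3·a} |ψ|² dx.
The normalization integral ∫|ψ|²dx over the whole domain equals a^5/30·A², and A² cancels in the ratio.
Substituting u = x/a, A² and the length scale cancel in the ratio: P = ∫_{1/4}^{1/3} u^2·(1 - u)^2 du / ∫_{0}^{1} u^2·(1 - u)^2 du.
An antiderivative of u^2·(1 - u)^2 is u^3·(6·u^2 - 15·u + 10)/30; evaluating from 1/4 to 1/3 gives ≈ 0.00354536, while the full integral is 1/30.
Taking the ratio, P = 0.10636.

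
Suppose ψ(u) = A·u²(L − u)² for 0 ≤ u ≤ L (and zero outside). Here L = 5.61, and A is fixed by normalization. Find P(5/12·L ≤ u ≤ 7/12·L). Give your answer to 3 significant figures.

P ≈ 0.395

P = ∫_{5/12·L}^{7/12·L} |ψ(u)|² du.
The normalization integral ∫|ψ|²du over the whole domain equals L^9/630·A², and A² cancels in the ratio.
In terms of t = u/L (A² and the length scale cancel between numerator and denominator), P = [∫_{5/12}^{7/12} t^4·(1 - t)^4 dt] / [∫_{0}^{1} t^4·(1 - t)^4 dt].
An antiderivative of t^4·(1 - t)^4 is t^5·(70·t^4 - 315·t^3 + 540·t^2 - 420·t + 126)/630; evaluating from 5/12 to 7/12 gives ≈ 0.00062752, while the full integral is 1/630.
The result is P = 0.3953.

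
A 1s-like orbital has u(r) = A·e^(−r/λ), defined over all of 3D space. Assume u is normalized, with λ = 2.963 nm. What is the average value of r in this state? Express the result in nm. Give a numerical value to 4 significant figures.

⟨r⟩ ≈ 4.445 nm

The expectation value is the |u|²-weighted average of r: ∫ r|u|² 4πr² dr.
Using ∫₀^∞ rⁿ e^(−αr) dr = n!/αⁿ⁺¹, evaluating both integrals, ⟨r⟩ = 3·λ/2.
With λ = 2.963, ⟨r⟩ = 4.4445.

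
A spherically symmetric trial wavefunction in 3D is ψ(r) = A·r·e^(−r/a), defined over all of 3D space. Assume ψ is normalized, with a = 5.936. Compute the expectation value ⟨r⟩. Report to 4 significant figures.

⟨r⟩ = ∫ r |ψ|² 4πr² dr over the full domain.
Evaluating both integrals, ⟨r⟩ = 5·a/2.
Putting a = 5.936 gives 14.840.

⟨r⟩ ≈ 14.84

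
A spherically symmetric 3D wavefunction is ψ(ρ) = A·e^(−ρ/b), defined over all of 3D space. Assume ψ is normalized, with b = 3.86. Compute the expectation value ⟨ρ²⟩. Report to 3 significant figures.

By definition ⟨ρ²⟩ = ∫ ρ^2 |ψ(ρ)|² 4πρ² dρ.
Since the A² factors cancel between numerator and denominator, ⟨ρ²⟩ = 3·b^2.
Putting b = 3.86 gives 44.70.

⟨ρ^2⟩ ≈ 44.7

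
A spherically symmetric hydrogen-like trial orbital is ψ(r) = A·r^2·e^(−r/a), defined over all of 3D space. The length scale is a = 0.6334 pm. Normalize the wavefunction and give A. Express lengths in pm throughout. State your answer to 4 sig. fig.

A ≈ 0.5881 pm^(-7/2)

Normalization requires ∫|ψ|² 4πr² dr = 1, integrated from 0 to ∞.
With ψ = A·r^2·e^(−r/a), the integral evaluates to A²·[45·π·a^7/2].
Hence A² = 1/[45·π·a^7/2].
Plugging in a = 0.6334 yields A = 0.58811.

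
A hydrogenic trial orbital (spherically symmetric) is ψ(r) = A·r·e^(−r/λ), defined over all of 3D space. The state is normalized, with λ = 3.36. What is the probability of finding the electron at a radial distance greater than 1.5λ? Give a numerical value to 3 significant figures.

P ≈ 0.815

Integrate the radial probability density 4πr²|ψ|² over r > 1.5λ.
Normalization gives A² = 1/(3·π·λ^5).
Substituting u = r/λ, A², 4π and the length scale all cancel in the ratio: P = ∫_{1.5}^{∞} u^4·e^(-2·u) du / ∫_{0}^{∞} u^4·e^(-2·u) du.
Using ∫ u^4·e^(-2·u) du = -(u^4/2 + u^3 + 3·u^2/2 + 3·u/2 + 3/4)·e^(-2·u), the numerator is 393·e^(-3)/32 and the denominator is 3/4.
Taking the ratio yields P = 0.8153.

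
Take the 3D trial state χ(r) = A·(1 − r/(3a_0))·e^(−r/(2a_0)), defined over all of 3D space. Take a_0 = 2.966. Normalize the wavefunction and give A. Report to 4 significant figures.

We need A² ∫|f|² 4πr² dr = 1, taking the integral from 0 to ∞.
The angular integral contributes 4π, leaving ∫₀^∞ r²|χ|² dr.
With χ = A·(1 − r/(3a_0))·e^(−r/(2a_0)), the integral evaluates to A²·[8·π·a_0^3/3].
Setting this equal to 1 gives A² = 1/(8·π·a_0^3/3).
Plugging in a_0 = 2.966 yields A = 0.067637.

A ≈ 0.06764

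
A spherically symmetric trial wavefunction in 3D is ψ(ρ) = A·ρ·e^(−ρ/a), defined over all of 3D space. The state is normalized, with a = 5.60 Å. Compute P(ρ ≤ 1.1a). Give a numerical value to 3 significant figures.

Integrate the radial probability density 4πρ²|ψ|² over ρ ≤ 1.1a.
The full normalization integral is A²·[3·π·a^5] = 1, fixing A².
Substituting u = ρ/a, A², 4π and the length scale all cancel in the ratio: P = ∫_{0}^{1.1} u^4·e^(-2·u) du / ∫_{0}^{∞} u^4·e^(-2·u) du.
With ∫ u^4·e^(-2·u) du = -(u^4/2 + u^3 + 3·u^2/2 + 3·u/2 + 3/4)·e^(-2·u) + C, the region integral is ≈ 0.054372 and the full one is 3/4.
This evaluates to P = 0.07250.

P ≈ 0.0725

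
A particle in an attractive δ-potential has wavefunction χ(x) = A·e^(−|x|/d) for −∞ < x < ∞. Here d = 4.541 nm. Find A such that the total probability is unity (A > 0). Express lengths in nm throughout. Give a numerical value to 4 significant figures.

A ≈ 0.4693 nm^(-1/2)

We need A² ∫|f|² dx = 1, taking the integral from −∞ to ∞.
The integral (without the A² prefactor) comes out to d.
Hence A² = 1/[d].
Substituting d = 4.541 gives A² = 0.22022, so A = 0.46927.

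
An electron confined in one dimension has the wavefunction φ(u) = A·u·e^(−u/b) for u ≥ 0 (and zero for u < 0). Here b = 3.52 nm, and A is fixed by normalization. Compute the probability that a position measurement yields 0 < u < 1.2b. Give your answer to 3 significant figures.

P ≈ 0.430

|φ|² is the probability density, so P = ∫_{0}^{1.2b} |φ|² du.
Since A² = 1/(b^3/4), this is the region integral divided by the full normalization integral.
Let t = u/b; then A² and the length scale cancel, so P = ∫_{0}^{1.2} t^2·e^(-2·t) dt ÷ ∫_{0}^{∞} t^2·e^(-2·t) dt.
Using ∫ t^2·e^(-2·t) dt = -(2·t^2 + 2·t + 1)·e^(-2·t)/4, the numerator is 1/4 - 157·e^(-12/5)/100 and the denominator is 1/4.
This works out to P = 0.4303.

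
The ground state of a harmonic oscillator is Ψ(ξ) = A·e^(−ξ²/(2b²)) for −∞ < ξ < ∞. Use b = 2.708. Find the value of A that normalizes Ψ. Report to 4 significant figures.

Normalization requires ∫|Ψ|² dξ = 1, integrated from −∞ to ∞.
Carrying out the integral gives A² · √(π)·b.
Substituting b = 2.708 gives A² = 0.20834, so A = 0.45644.

A ≈ 0.4564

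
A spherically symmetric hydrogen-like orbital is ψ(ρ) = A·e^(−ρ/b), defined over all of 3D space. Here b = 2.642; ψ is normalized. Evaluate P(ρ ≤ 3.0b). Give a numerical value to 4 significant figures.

P ≈ 0.9380

Integrate the radial probability density 4πρ²|ψ|² over ρ ≤ 3.0b.
A² is fixed by ∫₀^∞ 4πρ²|ψ|² dρ = 1, i.e. A² = (π·b^3)^(−1).
Let u = ρ/b; then A², 4π and the length scale all cancel, so P = ∫_{0}^{3.0} u^2·e^(-2·u) du ÷ ∫_{0}^{∞} u^2·e^(-2·u) du.
An antiderivative of u^2·e^(-2·u) is -(2·u^2 + 2·u + 1)·e^(-2·u)/4; evaluating from 0 to 3.0 gives 1/4 - 25·e^(-6)/4, while the full integral is 1/4.
This evaluates to P = 0.93803.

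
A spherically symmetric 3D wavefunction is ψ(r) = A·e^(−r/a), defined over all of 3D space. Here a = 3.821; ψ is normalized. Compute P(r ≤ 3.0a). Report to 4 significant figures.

P ≈ 0.9380

Integrate the radial probability density 4πr²|ψ|² over r ≤ 3.0a.
The full normalization integral is A²·[π·a^3] = 1, fixing A².
Let u = r/a; then A², 4π and the length scale all cancel, so P = ∫_{0}^{3.0} u^2·e^(-2·u) du ÷ ∫_{0}^{∞} u^2·e^(-2·u) du.
With ∫ u^2·e^(-2·u) du = -(2·u^2 + 2·u + 1)·e^(-2·u)/4 + C, the region integral is 1/4 - 25·e^(-6)/4 and the full one is 1/4.
This evaluates to P = 0.93803.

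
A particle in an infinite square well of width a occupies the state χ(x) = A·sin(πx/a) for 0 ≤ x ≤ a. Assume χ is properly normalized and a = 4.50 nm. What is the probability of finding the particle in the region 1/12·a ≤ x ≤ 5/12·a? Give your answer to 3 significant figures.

The probability is P = ∫ |χ|² dx over [1/12·a, 5/12·a].
With A² fixed by ∫|χ|² = 1, i.e. A² = (a/2)^(−1), substitute and integrate.
Let u = x/a; then A² and the length scale cancel, so P = ∫_{1/12}^{5/12} sin(π·u)^2 du ÷ ∫_{0}^{1} sin(π·u)^2 du.
With ∫ sin(π·u)^2 du = u/2 - sin(2·π·u)/(4·π) + C, the region integral is 1/6 and the full one is 1/2.
Evaluating gives P = 1/3.

P ≈ 0.333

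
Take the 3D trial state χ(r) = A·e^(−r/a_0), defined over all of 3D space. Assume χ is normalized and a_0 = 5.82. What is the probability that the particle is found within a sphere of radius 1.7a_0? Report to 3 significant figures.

P ≈ 0.660

P = ∫ |χ|² 4πr² dr over r ≤ 1.7a_0.
Normalization gives A² = 1/(π·a_0^3).
Substituting u = r/a_0, A², 4π and the length scale all cancel in the ratio: P = ∫_{0}^{1.7} u^2·e^(-2·u) du / ∫_{0}^{∞} u^2·e^(-2·u) du.
An antiderivative of u^2·e^(-2·u) is -(2·u^2 + 2·u + 1)·e^(-2·u)/4; evaluating from 0 to 1.7 gives 1/4 - 509·e^(-17/5)/200, while the full integral is 1/4.
This evaluates to P = 0.6603.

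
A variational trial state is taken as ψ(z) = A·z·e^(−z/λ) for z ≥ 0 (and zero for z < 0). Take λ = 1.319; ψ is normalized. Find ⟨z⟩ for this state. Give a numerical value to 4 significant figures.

⟨z⟩ = ∫ z |ψ|² dz over the full domain.
The ratio of the moment integral to the normalization integral gives ⟨z⟩ = 3·λ/2.
Putting λ = 1.319 gives 1.9785.

⟨z⟩ ≈ 1.979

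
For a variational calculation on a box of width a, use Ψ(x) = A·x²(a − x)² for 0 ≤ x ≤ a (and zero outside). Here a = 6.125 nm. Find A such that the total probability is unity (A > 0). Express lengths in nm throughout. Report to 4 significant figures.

Require ∫ |Ψ|² dx = 1 over the whole domain.
Expanding the polynomial and integrating term by term, ∫|Ψ|² dx = A²·(a^9/630).
With a = 6.125: A² = 0.000051926 and A = 0.0072060.

A ≈ 0.007206 nm^(-9/2)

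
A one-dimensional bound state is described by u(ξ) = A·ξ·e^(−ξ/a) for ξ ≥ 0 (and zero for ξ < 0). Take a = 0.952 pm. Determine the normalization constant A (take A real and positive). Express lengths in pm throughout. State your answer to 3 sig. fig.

Normalization requires ∫|u|² dξ = 1, integrated from 0 to ∞.
Carrying out the integral gives A² · a^3/4.
Setting this equal to 1 gives A² = 1/(a^3/4).
Plugging in a = 0.952 yields A = 2.153.

A ≈ 2.15 pm^(-3/2)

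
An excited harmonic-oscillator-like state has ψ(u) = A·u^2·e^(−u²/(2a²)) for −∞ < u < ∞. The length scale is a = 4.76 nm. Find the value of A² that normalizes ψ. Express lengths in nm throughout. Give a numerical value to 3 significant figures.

A^2 ≈ 0.000308 nm^(-5)

The normalization condition is ∫|ψ|² du = 1 from −∞ to ∞.
Carrying out the integral gives A² · 3·√(π)·a^5/4.
Setting this equal to 1 gives A² = 1/(3·√(π)·a^5/4).
Plugging in a = 4.76 yields A = 0.01755.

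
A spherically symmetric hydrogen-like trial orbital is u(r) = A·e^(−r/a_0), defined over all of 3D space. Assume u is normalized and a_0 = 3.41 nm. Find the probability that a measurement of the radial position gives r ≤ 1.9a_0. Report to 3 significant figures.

P ≈ 0.731

Integrate the radial probability density 4πr²|u|² over r ≤ 1.9a_0.
A² is fixed by ∫₀^∞ 4πr²|u|² dr = 1, i.e. A² = (π·a_0^3)^(−1).
Let t = r/a_0; then A², 4π and the length scale all cancel, so P = ∫_{0}^{1.9} t^2·e^(-2·t) dt ÷ ∫_{0}^{∞} t^2·e^(-2·t) dt.
With ∫ t^2·e^(-2·t) dt = -(2·t^2 + 2·t + 1)·e^(-2·t)/4 + C, the region integral is 1/4 - 601·e^(-19/5)/200 and the full one is 1/4.
This evaluates to P = 0.7311.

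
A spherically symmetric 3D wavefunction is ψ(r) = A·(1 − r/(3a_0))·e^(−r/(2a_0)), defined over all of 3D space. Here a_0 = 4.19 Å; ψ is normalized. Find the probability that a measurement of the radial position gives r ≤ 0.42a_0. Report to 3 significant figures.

P ≈ 0.0219

Integrate the radial probability density 4πr²|ψ|² over r ≤ 0.42a_0.
The full normalization integral is A²·[8·π·a_0^3/3] = 1, fixing A².
Substituting u = r/a_0, A², 4π and the length scale all cancel in the ratio: P = ∫_{0}^{0.42} u^2·(1 - u/3)^2·e^(-u) du / ∫_{0}^{∞} u^2·(1 - u/3)^2·e^(-u) du.
An antiderivative of u^2·(1 - u/3)^2·e^(-u) is (-u^4 + 2·u^3 - 3·u^2 - 6·u - 6)·e^(-u)/9; evaluating from 0 to 0.42 gives ≈ 0.014574, while the full integral is 2/3.
The region integral divided by the full integral gives P = 0.02186.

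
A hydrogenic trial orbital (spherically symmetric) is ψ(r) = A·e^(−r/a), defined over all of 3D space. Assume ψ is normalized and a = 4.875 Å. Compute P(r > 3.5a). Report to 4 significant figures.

Integrate the radial probability density 4πr²|ψ|² over r > 3.5a.
The full normalization integral is A²·[π·a^3] = 1, fixing A².
Substituting u = r/a, A², 4π and the length scale all cancel in the ratio: P = ∫_{3.5}^{∞} u^2·e^(-2·u) du / ∫_{0}^{∞} u^2·e^(-2·u) du.
An antiderivative of u^2·e^(-2·u) is -(2·u^2 + 2·u + 1)·e^(-2·u)/4; evaluating from 3.5 to ∞ gives 65·e^(-7)/8, while the full integral is 1/4.
Taking the ratio yields P = 0.029636.

P ≈ 0.02964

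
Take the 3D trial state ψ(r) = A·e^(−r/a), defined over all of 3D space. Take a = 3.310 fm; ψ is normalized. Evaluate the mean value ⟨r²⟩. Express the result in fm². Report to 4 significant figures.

⟨r^2⟩ ≈ 32.87 fm^2

⟨r²⟩ = ∫ r^2 |ψ|² 4πr² dr over the full domain.
With ∫₀^∞ r^4 e^(−αr) dr = 4!/α^5, evaluating both integrals, ⟨r²⟩ = 3·a^2.
With a = 3.310, ⟨r^2⟩ = 32.868.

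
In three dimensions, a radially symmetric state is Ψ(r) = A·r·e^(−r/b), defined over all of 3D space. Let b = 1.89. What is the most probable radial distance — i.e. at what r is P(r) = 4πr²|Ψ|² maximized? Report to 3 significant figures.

Differentiate P(r) = 4πr²|Ψ|² with respect to r and set to zero.
This gives r = 2·b.
With b = 1.89, the most probable radial distance is 3.780.

r ≈ 3.78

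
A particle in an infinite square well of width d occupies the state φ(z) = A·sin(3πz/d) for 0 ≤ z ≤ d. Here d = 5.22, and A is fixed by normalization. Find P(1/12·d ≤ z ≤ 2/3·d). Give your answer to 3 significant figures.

P ≈ 0.636

|φ|² is the probability density, so P = ∫_{1/12·d}^{2/3·d} |φ|² dz.
Since A² = 1/(d/2), this is the region integral divided by the full normalization integral.
Let u = z/d; then A² and the length scale cancel, so P = ∫_{1/12}^{2/3} sin(3·π·u)^2 du ÷ ∫_{0}^{1} sin(3·π·u)^2 du.
An antiderivative of sin(3·π·u)^2 is u/2 - sin(6·π·u)/(12·π); evaluating from 1/12 to 2/3 gives 1/(12·π) + 7/24, while the full integral is 1/2.
The result is P = (2 + 7·π)/(12·π).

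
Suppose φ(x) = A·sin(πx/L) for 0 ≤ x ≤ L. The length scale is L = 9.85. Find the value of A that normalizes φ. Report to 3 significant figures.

Normalization requires ∫|φ|² dx = 1, integrated from 0 to L.
Carrying out the integral gives A² · L/2.
Setting this equal to 1 gives A² = 1/(L/2).
With L = 9.85: A² = 0.2030 and A = 0.4506.

A ≈ 0.451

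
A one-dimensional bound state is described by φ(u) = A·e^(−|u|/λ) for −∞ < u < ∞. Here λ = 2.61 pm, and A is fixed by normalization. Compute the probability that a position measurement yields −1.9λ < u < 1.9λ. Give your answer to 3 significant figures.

|φ|² is the probability density, so P = ∫_{−1.9λ}^{1.9λ} |φ|² du.
Since A² = 1/(λ), this is the region integral divided by the full normalization integral.
Both integrals are even about u = 0, so only the u ≥ 0 halves are needed (the factors of 2 cancel). Let t = u/λ; then A² and the length scale cancel, so P = ∫_{0}^{1.9} e^(-2·t) dt ÷ ∫_{0}^{∞} e^(-2·t) dt.
An antiderivative of e^(-2·t) is -e^(-2·t)/2; evaluating from 0 to 1.9 gives 1/2 - e^(-19/5)/2, while the full integral is 1/2.
Evaluating gives P = 0.9776.

P ≈ 0.978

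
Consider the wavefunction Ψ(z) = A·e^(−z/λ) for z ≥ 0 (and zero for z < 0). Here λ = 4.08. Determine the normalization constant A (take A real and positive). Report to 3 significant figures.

Require ∫ |Ψ|² dz = 1 over the whole domain.
Recall ∫₀^∞ z^m e^(−z/β) dz = m!·β^(m+1), the integral (without the A² prefactor) comes out to λ/2.
With λ = 4.08: A² = 0.4902 and A = 0.7001.

A ≈ 0.700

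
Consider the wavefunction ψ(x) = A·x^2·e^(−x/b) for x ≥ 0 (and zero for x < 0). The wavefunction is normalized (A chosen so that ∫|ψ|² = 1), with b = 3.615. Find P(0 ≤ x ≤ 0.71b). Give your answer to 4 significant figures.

P ≈ 0.01506

The probability is P = ∫ |ψ|² dx over [0, 0.71b].
Since A² = 1/(3·b^5/4), this is the region integral divided by the full normalization integral.
Substituting u = x/b, A² and the length scale cancel in the ratio: P = ∫_{0}^{0.71} u^4·e^(-2·u) du / ∫_{0}^{∞} u^4·e^(-2·u) du.
Using ∫ u^4·e^(-2·u) du = -(u^4/2 + u^3 + 3·u^2/2 + 3·u/2 + 3/4)·e^(-2·u), the numerator is ≈ 0.0112931 and the denominator is 3/4.
This works out to P = 0.015057.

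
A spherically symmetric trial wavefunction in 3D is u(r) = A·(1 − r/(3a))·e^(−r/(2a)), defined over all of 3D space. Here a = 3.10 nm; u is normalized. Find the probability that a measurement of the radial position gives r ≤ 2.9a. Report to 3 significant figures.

With dV = 4πr²dr, the probability is ∫|u|² dV over r ≤ 2.9a.
A² is fixed by ∫₀^∞ 4πr²|u|² dr = 1, i.e. A² = (8·π·a^3/3)^(−1).
Let t = r/a; then A², 4π and the length scale all cancel, so P = ∫_{0}^{2.9} t^2·(1 - t/3)^2·e^(-t) dt ÷ ∫_{0}^{∞} t^2·(1 - t/3)^2·e^(-t) dt.
An antiderivative of t^2·(1 - t/3)^2·e^(-t) is (-t^4 + 2·t^3 - 3·t^2 - 6·t - 6)·e^(-t)/9; evaluating from 0 to 2.9 gives ≈ 0.23516, while the full integral is 2/3.
The region integral divided by the full integral gives P = 0.3527.

P ≈ 0.353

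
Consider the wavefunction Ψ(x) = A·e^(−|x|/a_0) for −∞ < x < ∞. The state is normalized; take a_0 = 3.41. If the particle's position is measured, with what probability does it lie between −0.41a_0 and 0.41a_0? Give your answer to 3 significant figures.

P ≈ 0.560

|Ψ|² is the probability density, so P = ∫_{−0.41a_0}^{0.41a_0} |Ψ|² dx.
Since A² = 1/(a_0), this is the region integral divided by the full normalization integral.
By symmetry take twice the x ≥ 0 contribution in numerator and denominator; the 2's cancel. Substituting u = x/a_0, A² and the length scale cancel in the ratio: P = ∫_{0}^{0.41} e^(-2·u) du / ∫_{0}^{∞} e^(-2·u) du.
An antiderivative of e^(-2·u) is -e^(-2·u)/2; evaluating from 0 to 0.41 gives 1/2 - e^(-41/50)/2, while the full integral is 1/2.
Evaluating gives P = 0.5596.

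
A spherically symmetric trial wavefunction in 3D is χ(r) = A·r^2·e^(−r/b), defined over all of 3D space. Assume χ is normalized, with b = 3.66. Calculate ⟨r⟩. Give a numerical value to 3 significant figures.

⟨r⟩ ≈ 12.8

⟨r⟩ = ∫ r |χ|² 4πr² dr over the full domain.
Since the A² factors cancel between numerator and denominator, ⟨r⟩ = 7·b/2.
With b = 3.66, ⟨r⟩ = 12.81.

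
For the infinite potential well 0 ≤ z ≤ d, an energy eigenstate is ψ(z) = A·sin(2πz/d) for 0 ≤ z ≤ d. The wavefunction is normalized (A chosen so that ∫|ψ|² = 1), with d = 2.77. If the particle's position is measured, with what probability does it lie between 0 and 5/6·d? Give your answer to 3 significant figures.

P ≈ 0.902

|ψ|² is the probability density, so P = ∫_{0}^{5/6·d} |ψ|² dz.
Since A² = 1/(d/2), this is the region integral divided by the full normalization integral.
In terms of u = z/d (A² and the length scale cancel between numerator and denominator), P = [∫_{0}^{5/6} sin(2·π·u)^2 du] / [∫_{0}^{1} sin(2·π·u)^2 du].
Using ∫ sin(2·π·u)^2 du = u/2 - sin(4·π·u)/(8·π), the numerator is √(3)/(16·π) + 5/12 and the denominator is 1/2.
This works out to P = √(3)/(8·π) + 5/6.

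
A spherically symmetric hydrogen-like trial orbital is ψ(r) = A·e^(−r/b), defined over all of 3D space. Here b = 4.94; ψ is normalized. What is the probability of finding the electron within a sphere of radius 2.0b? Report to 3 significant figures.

P ≈ 0.762

P = ∫ |ψ|² 4πr² dr over r ≤ 2.0b.
The full normalization integral is A²·[π·b^3] = 1, fixing A².
Substituting u = r/b, A², 4π and the length scale all cancel in the ratio: P = ∫_{0}^{2.0} u^2·e^(-2·u) du / ∫_{0}^{∞} u^2·e^(-2·u) du.
An antiderivative of u^2·e^(-2·u) is -(2·u^2 + 2·u + 1)·e^(-2·u)/4; evaluating from 0 to 2.0 gives 1/4 - 13·e^(-4)/4, while the full integral is 1/4.
This evaluates to P = 0.7619.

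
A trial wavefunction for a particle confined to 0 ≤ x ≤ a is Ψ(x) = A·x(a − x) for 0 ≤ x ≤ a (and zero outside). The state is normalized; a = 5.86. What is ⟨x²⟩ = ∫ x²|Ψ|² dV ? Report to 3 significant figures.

The expectation value is the |Ψ|²-weighted average of x^2: ∫ x^2|Ψ|² dx.
Evaluating both integrals, ⟨x²⟩ = 2·a^2/7.
With a = 5.86, ⟨x^2⟩ = 9.811.

⟨x^2⟩ ≈ 9.81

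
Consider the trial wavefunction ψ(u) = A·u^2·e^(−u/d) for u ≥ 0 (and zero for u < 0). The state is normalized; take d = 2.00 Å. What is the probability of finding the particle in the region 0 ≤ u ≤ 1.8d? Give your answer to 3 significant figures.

P ≈ 0.294

|ψ|² is the probability density, so P = ∫_{0}^{1.8d} |ψ|² du.
The normalization integral ∫|ψ|²du over the whole domain equals 3·d^5/4·A², and A² cancels in the ratio.
Let t = u/d; then A² and the length scale cancel, so P = ∫_{0}^{1.8} t^4·e^(-2·t) dt ÷ ∫_{0}^{∞} t^4·e^(-2·t) dt.
With ∫ t^4·e^(-2·t) dt = -(t^4/2 + t^3 + 3·t^2/2 + 3·t/2 + 3/4)·e^(-2·t) + C, the region integral is ≈ 0.22017 and the full one is 3/4.
Taking the ratio, P = 0.2936.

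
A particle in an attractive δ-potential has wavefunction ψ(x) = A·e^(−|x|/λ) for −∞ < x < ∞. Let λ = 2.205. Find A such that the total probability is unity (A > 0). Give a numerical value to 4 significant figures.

Require ∫ |ψ|² dx = 1 over the whole domain.
Recall ∫₀^∞ x^m e^(−x/β) dx = m!·β^(m+1), with ψ = A·e^(−|x|/λ), the integral evaluates to A²·[λ].
With λ = 2.205: A² = 0.45351 and A = 0.67344.

A ≈ 0.6734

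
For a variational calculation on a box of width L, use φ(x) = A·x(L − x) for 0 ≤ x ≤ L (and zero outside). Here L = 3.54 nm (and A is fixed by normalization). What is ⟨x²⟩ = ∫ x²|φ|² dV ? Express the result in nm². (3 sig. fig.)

⟨x^2⟩ ≈ 3.58 nm^2

The expectation value is the |φ|²-weighted average of x^2: ∫ x^2|φ|² dx.
Since the A² factors cancel between numerator and denominator, ⟨x²⟩ = 2·L^2/7.
With L = 3.54, ⟨x^2⟩ = 3.580.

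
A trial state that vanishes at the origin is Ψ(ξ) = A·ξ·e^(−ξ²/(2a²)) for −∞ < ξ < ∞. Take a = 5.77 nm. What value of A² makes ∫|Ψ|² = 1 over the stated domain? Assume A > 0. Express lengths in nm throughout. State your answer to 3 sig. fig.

Require ∫ |Ψ|² dξ = 1 over the whole domain.
Using the Gaussian integral ∫_{−∞}^{∞} e^(−αξ²) dξ = √(π/α), with Ψ = A·ξ·e^(−ξ²/(2a²)), the integral evaluates to A²·[√(π)·a^3/2].
Plugging in a = 5.77 yields A = 0.07664.

A^2 ≈ 0.00587 nm^(-3)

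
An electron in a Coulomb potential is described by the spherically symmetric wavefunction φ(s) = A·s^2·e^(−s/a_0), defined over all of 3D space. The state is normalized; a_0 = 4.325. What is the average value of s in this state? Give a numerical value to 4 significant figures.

⟨s⟩ ≈ 15.14

⟨s⟩ = ∫ s |φ|² 4πs² ds over the full domain.
Using ∫₀^∞ sⁿ e^(−αs) ds = n!/αⁿ⁺¹, the ratio of the moment integral to the normalization integral gives ⟨s⟩ = 7·a_0/2.
Putting a_0 = 4.325 gives 15.138.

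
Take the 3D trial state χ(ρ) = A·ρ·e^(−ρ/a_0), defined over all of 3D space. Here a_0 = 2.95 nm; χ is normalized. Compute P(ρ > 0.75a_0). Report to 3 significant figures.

P ≈ 0.981

With dV = 4πρ²dρ, the probability is ∫|χ|² dV over ρ > 0.75a_0.
The full normalization integral is A²·[3·π·a_0^5] = 1, fixing A².
Let u = ρ/a_0; then A², 4π and the length scale all cancel, so P = ∫_{0.75}^{∞} u^4·e^(-2·u) du ÷ ∫_{0}^{∞} u^4·e^(-2·u) du.
Using ∫ u^4·e^(-2·u) du = -(u^4/2 + u^3 + 3·u^2/2 + 3·u/2 + 3/4)·e^(-2·u), the numerator is 1689·e^(-3/2)/512 and the denominator is 3/4.
This evaluates to P = 0.9814.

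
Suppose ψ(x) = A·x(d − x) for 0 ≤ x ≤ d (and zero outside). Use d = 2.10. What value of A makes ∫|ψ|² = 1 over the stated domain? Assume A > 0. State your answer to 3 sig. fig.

A ≈ 0.857

We need A² ∫|f|² dx = 1, taking the integral from 0 to d.
∫|ψ|² dx = A²·(d^5/30).
Plugging in d = 2.10 yields A = 0.8571.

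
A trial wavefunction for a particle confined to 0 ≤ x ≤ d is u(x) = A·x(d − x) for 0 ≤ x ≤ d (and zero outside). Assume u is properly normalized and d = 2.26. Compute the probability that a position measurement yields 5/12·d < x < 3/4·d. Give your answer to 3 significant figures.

P ≈ 0.550

|u|² is the probability density, so P = ∫_{5/12·d}^{3/4·d} |u|² dx.
With A² fixed by ∫|u|² = 1, i.e. A² = (d^5/30)^(−1), substitute and integrate.
In terms of t = x/d (A² and the length scale cancel between numerator and denominator), P = [∫_{5/12}^{3/4} t^2·(1 - t)^2 dt] / [∫_{0}^{1} t^2·(1 - t)^2 dt].
An antiderivative of t^2·(1 - t)^2 is t^3·(6·t^2 - 15·t + 10)/30; evaluating from 5/12 to 3/4 gives ≈ 0.018329, while the full integral is 1/30.
This works out to P = 0.5499.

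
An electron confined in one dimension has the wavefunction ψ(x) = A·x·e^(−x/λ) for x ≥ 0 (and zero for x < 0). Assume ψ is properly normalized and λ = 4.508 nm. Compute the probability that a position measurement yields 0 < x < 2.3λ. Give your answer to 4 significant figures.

P ≈ 0.8374

P = ∫_{0}^{2.3λ} |ψ(x)|² dx.
Since A² = 1/(λ^3/4), this is the region integral divided by the full normalization integral.
Substituting u = x/λ, A² and the length scale cancel in the ratio: P = ∫_{0}^{2.3} u^2·e^(-2·u) du / ∫_{0}^{∞} u^2·e^(-2·u) du.
An antiderivative of u^2·e^(-2·u) is -(2·u^2 + 2·u + 1)·e^(-2·u)/4; evaluating from 0 to 2.3 gives 1/4 - 809·e^(-23/5)/200, while the full integral is 1/4.
This works out to P = 0.83736.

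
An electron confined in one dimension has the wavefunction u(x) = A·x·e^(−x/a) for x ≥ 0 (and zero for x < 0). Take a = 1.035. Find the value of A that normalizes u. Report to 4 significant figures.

A ≈ 1.899

The normalization condition is ∫|u|² dx = 1 from 0 to ∞.
Using ∫₀^∞ xⁿ e^(−αx) dx = n!/αⁿ⁺¹, carrying out the integral gives A² · a^3/4.
Setting this equal to 1 gives A² = 1/(a^3/4).
Plugging in a = 1.035 yields A = 1.8994.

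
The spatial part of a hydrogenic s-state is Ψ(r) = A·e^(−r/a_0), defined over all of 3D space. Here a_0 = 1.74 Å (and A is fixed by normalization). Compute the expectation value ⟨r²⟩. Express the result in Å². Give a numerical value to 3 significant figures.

⟨r^2⟩ ≈ 9.08 Å^2

By definition ⟨r²⟩ = ∫ r^2 |Ψ(r)|² 4πr² dr.
Recall ∫₀^∞ r^m e^(−r/β) dr = m!·β^(m+1), since the A² factors cancel between numerator and denominator, ⟨r²⟩ = 3·a_0^2.
With a_0 = 1.74, ⟨r^2⟩ = 9.083.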